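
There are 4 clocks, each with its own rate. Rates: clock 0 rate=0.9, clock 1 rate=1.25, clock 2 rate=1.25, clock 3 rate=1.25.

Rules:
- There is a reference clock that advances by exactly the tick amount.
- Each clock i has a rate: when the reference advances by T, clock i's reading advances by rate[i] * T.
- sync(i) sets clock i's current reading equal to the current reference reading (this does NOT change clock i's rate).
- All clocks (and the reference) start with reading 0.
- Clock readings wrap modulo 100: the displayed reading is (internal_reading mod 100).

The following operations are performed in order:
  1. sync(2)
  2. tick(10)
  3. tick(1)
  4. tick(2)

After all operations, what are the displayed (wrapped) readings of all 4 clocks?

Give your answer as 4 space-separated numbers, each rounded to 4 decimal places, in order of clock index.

After op 1 sync(2): ref=0.0000 raw=[0.0000 0.0000 0.0000 0.0000]
After op 2 tick(10): ref=10.0000 raw=[9.0000 12.5000 12.5000 12.5000]
After op 3 tick(1): ref=11.0000 raw=[9.9000 13.7500 13.7500 13.7500]
After op 4 tick(2): ref=13.0000 raw=[11.7000 16.2500 16.2500 16.2500]
Wrap final raw readings (mod 100): 11.7000 mod 100 = 11.7000; 16.2500 mod 100 = 16.2500; 16.2500 mod 100 = 16.2500; 16.2500 mod 100 = 16.2500

Answer: 11.7000 16.2500 16.2500 16.2500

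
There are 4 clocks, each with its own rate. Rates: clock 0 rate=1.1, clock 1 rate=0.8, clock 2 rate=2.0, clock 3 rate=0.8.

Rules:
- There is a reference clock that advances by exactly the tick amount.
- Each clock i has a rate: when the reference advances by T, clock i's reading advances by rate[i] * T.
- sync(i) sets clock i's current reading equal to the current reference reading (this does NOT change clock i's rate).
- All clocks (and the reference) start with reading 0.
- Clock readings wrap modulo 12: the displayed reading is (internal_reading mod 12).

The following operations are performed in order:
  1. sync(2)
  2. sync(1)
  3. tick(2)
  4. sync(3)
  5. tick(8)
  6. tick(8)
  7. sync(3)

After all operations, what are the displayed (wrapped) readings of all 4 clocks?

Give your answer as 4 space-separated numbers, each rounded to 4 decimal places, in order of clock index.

Answer: 7.8000 2.4000 0.0000 6.0000

Derivation:
After op 1 sync(2): ref=0.0000 raw=[0.0000 0.0000 0.0000 0.0000]
After op 2 sync(1): ref=0.0000 raw=[0.0000 0.0000 0.0000 0.0000]
After op 3 tick(2): ref=2.0000 raw=[2.2000 1.6000 4.0000 1.6000]
After op 4 sync(3): ref=2.0000 raw=[2.2000 1.6000 4.0000 2.0000]
After op 5 tick(8): ref=10.0000 raw=[11.0000 8.0000 20.0000 8.4000]
After op 6 tick(8): ref=18.0000 raw=[19.8000 14.4000 36.0000 14.8000]
After op 7 sync(3): ref=18.0000 raw=[19.8000 14.4000 36.0000 18.0000]
Wrap final raw readings (mod 12): 19.8000 mod 12 = 7.8000; 14.4000 mod 12 = 2.4000; 36.0000 mod 12 = 0.0000; 18.0000 mod 12 = 6.0000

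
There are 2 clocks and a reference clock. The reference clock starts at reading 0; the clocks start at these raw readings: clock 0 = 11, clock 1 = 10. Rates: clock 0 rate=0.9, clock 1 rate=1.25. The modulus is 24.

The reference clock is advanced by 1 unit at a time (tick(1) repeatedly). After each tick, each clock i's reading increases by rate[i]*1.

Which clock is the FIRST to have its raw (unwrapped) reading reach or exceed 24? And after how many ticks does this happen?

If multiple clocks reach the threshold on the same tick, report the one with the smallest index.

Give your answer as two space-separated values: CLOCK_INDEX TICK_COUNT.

Answer: 1 12

Derivation:
clock 0: start=11, rate=0.9, needs 24-11 = 13; ticks = ceil(13/0.9) = ceil(14.4444) = 15; reading at tick 15 = 11 + 0.9*15 = 24.5000
clock 1: start=10, rate=1.25, needs 24-10 = 14; ticks = ceil(14/1.25) = ceil(11.2000) = 12; reading at tick 12 = 10 + 1.25*12 = 25.0000
Minimum tick count = 12; winners = [1]; smallest index = 1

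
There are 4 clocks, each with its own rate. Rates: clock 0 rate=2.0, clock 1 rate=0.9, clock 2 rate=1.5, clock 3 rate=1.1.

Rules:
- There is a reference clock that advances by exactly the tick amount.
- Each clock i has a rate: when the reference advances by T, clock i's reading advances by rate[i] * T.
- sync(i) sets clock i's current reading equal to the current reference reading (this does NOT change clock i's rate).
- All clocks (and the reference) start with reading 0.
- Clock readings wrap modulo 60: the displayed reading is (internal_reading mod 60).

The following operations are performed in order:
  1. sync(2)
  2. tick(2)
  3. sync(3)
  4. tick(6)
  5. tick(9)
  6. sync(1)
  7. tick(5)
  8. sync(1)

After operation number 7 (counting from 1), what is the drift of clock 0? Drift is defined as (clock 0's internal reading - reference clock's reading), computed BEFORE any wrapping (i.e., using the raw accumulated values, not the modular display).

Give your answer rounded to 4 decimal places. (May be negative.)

Answer: 22.0000

Derivation:
After op 1 sync(2): ref=0.0000 raw=[0.0000 0.0000 0.0000 0.0000]
After op 2 tick(2): ref=2.0000 raw=[4.0000 1.8000 3.0000 2.2000]
After op 3 sync(3): ref=2.0000 raw=[4.0000 1.8000 3.0000 2.0000]
After op 4 tick(6): ref=8.0000 raw=[16.0000 7.2000 12.0000 8.6000]
After op 5 tick(9): ref=17.0000 raw=[34.0000 15.3000 25.5000 18.5000]
After op 6 sync(1): ref=17.0000 raw=[34.0000 17.0000 25.5000 18.5000]
After op 7 tick(5): ref=22.0000 raw=[44.0000 21.5000 33.0000 24.0000]
Drift of clock 0 after op 7: 44.0000 - 22.0000 = 22.0000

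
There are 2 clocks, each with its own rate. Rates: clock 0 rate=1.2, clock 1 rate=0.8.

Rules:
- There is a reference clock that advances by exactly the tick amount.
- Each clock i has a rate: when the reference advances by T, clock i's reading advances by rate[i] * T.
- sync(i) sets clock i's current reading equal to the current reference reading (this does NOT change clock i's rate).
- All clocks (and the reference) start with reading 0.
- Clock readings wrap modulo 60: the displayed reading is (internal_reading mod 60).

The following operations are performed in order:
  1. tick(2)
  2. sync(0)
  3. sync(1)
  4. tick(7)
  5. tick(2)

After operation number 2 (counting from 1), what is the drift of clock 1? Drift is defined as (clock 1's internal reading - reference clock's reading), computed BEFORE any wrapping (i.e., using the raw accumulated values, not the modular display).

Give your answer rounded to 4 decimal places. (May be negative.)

Answer: -0.4000

Derivation:
After op 1 tick(2): ref=2.0000 raw=[2.4000 1.6000]
After op 2 sync(0): ref=2.0000 raw=[2.0000 1.6000]
Drift of clock 1 after op 2: 1.6000 - 2.0000 = -0.4000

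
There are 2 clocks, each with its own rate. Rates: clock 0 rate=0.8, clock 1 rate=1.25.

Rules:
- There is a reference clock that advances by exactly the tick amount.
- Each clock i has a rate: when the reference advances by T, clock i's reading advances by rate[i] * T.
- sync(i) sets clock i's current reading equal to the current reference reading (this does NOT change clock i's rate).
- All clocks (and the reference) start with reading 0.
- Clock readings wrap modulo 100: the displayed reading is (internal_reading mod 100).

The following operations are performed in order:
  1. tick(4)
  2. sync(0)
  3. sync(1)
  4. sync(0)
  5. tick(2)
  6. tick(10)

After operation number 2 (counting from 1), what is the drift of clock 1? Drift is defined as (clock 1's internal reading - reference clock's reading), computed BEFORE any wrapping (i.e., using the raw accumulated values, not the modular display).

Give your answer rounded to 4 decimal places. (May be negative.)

Answer: 1.0000

Derivation:
After op 1 tick(4): ref=4.0000 raw=[3.2000 5.0000]
After op 2 sync(0): ref=4.0000 raw=[4.0000 5.0000]
Drift of clock 1 after op 2: 5.0000 - 4.0000 = 1.0000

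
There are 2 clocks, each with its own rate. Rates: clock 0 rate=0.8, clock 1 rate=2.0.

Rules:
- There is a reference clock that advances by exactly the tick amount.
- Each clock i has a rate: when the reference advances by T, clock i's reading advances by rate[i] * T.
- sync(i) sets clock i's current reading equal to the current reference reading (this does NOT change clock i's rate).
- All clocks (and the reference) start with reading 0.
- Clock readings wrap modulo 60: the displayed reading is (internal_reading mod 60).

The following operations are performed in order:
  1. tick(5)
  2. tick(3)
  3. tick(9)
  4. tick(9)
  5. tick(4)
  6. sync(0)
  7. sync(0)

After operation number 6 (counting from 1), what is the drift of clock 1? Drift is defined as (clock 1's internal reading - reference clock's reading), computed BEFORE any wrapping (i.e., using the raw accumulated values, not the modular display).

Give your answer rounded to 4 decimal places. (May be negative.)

Answer: 30.0000

Derivation:
After op 1 tick(5): ref=5.0000 raw=[4.0000 10.0000]
After op 2 tick(3): ref=8.0000 raw=[6.4000 16.0000]
After op 3 tick(9): ref=17.0000 raw=[13.6000 34.0000]
After op 4 tick(9): ref=26.0000 raw=[20.8000 52.0000]
After op 5 tick(4): ref=30.0000 raw=[24.0000 60.0000]
After op 6 sync(0): ref=30.0000 raw=[30.0000 60.0000]
Drift of clock 1 after op 6: 60.0000 - 30.0000 = 30.0000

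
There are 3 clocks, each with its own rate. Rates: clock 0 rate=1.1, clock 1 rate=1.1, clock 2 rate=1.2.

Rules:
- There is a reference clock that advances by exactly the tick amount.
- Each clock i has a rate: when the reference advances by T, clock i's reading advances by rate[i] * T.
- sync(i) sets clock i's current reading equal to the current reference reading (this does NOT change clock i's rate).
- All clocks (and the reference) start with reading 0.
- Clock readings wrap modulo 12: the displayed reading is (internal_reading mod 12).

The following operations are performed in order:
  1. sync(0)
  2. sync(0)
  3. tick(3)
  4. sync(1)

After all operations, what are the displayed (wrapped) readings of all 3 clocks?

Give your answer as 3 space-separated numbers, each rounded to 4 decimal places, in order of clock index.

After op 1 sync(0): ref=0.0000 raw=[0.0000 0.0000 0.0000]
After op 2 sync(0): ref=0.0000 raw=[0.0000 0.0000 0.0000]
After op 3 tick(3): ref=3.0000 raw=[3.3000 3.3000 3.6000]
After op 4 sync(1): ref=3.0000 raw=[3.3000 3.0000 3.6000]
Wrap final raw readings (mod 12): 3.3000 mod 12 = 3.3000; 3.0000 mod 12 = 3.0000; 3.6000 mod 12 = 3.6000

Answer: 3.3000 3.0000 3.6000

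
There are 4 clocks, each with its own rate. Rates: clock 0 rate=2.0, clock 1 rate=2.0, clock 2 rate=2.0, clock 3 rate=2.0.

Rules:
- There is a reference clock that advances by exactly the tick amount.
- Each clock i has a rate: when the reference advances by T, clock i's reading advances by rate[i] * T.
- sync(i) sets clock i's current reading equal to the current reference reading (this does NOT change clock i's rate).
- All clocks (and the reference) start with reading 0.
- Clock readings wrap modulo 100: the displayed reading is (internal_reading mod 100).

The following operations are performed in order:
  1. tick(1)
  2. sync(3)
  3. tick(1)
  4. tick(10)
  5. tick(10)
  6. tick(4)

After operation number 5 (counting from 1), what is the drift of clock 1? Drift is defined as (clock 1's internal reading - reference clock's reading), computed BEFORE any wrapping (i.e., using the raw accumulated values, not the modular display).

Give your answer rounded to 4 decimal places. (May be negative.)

Answer: 22.0000

Derivation:
After op 1 tick(1): ref=1.0000 raw=[2.0000 2.0000 2.0000 2.0000]
After op 2 sync(3): ref=1.0000 raw=[2.0000 2.0000 2.0000 1.0000]
After op 3 tick(1): ref=2.0000 raw=[4.0000 4.0000 4.0000 3.0000]
After op 4 tick(10): ref=12.0000 raw=[24.0000 24.0000 24.0000 23.0000]
After op 5 tick(10): ref=22.0000 raw=[44.0000 44.0000 44.0000 43.0000]
Drift of clock 1 after op 5: 44.0000 - 22.0000 = 22.0000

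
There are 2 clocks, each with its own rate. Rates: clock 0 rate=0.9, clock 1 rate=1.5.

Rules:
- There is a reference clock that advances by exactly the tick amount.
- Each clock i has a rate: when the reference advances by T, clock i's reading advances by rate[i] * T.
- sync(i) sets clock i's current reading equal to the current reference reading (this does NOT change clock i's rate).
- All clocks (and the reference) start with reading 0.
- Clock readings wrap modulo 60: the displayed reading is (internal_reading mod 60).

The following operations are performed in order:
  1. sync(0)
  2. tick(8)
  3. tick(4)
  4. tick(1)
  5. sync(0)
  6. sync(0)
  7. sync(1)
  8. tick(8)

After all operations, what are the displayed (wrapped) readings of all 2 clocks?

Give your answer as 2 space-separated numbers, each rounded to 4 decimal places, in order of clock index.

After op 1 sync(0): ref=0.0000 raw=[0.0000 0.0000]
After op 2 tick(8): ref=8.0000 raw=[7.2000 12.0000]
After op 3 tick(4): ref=12.0000 raw=[10.8000 18.0000]
After op 4 tick(1): ref=13.0000 raw=[11.7000 19.5000]
After op 5 sync(0): ref=13.0000 raw=[13.0000 19.5000]
After op 6 sync(0): ref=13.0000 raw=[13.0000 19.5000]
After op 7 sync(1): ref=13.0000 raw=[13.0000 13.0000]
After op 8 tick(8): ref=21.0000 raw=[20.2000 25.0000]
Wrap final raw readings (mod 60): 20.2000 mod 60 = 20.2000; 25.0000 mod 60 = 25.0000

Answer: 20.2000 25.0000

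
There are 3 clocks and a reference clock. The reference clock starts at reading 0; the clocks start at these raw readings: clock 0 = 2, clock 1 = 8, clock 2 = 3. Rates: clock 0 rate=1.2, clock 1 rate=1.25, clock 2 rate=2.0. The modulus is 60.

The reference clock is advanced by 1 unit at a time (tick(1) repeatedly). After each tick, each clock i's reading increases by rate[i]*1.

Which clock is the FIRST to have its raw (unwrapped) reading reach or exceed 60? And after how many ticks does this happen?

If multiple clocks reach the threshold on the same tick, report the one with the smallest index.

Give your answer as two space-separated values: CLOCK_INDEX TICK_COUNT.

Answer: 2 29

Derivation:
clock 0: start=2, rate=1.2, needs 60-2 = 58; ticks = ceil(58/1.2) = ceil(48.3333) = 49; reading at tick 49 = 2 + 1.2*49 = 60.8000
clock 1: start=8, rate=1.25, needs 60-8 = 52; ticks = ceil(52/1.25) = ceil(41.6000) = 42; reading at tick 42 = 8 + 1.25*42 = 60.5000
clock 2: start=3, rate=2.0, needs 60-3 = 57; ticks = ceil(57/2.0) = ceil(28.5000) = 29; reading at tick 29 = 3 + 2.0*29 = 61.0000
Minimum tick count = 29; winners = [2]; smallest index = 2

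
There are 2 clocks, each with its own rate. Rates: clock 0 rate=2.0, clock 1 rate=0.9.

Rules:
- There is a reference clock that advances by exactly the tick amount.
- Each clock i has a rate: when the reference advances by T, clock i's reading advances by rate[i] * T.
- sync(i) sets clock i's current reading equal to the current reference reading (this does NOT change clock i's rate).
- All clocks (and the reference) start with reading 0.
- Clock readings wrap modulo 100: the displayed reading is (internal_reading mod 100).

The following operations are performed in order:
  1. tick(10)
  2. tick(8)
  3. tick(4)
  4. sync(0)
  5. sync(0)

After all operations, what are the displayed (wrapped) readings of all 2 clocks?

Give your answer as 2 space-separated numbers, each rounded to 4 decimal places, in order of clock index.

After op 1 tick(10): ref=10.0000 raw=[20.0000 9.0000]
After op 2 tick(8): ref=18.0000 raw=[36.0000 16.2000]
After op 3 tick(4): ref=22.0000 raw=[44.0000 19.8000]
After op 4 sync(0): ref=22.0000 raw=[22.0000 19.8000]
After op 5 sync(0): ref=22.0000 raw=[22.0000 19.8000]
Wrap final raw readings (mod 100): 22.0000 mod 100 = 22.0000; 19.8000 mod 100 = 19.8000

Answer: 22.0000 19.8000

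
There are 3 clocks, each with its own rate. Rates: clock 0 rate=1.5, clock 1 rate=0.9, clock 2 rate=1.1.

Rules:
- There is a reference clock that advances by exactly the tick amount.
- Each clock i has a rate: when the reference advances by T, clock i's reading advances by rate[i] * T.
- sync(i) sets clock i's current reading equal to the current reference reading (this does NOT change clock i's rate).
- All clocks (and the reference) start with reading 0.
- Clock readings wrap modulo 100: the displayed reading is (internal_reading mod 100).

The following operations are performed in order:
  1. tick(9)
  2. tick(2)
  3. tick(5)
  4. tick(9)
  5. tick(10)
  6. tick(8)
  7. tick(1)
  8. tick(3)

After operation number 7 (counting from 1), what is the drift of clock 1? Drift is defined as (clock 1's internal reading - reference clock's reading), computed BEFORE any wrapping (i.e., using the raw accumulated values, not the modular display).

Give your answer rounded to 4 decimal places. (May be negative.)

Answer: -4.4000

Derivation:
After op 1 tick(9): ref=9.0000 raw=[13.5000 8.1000 9.9000]
After op 2 tick(2): ref=11.0000 raw=[16.5000 9.9000 12.1000]
After op 3 tick(5): ref=16.0000 raw=[24.0000 14.4000 17.6000]
After op 4 tick(9): ref=25.0000 raw=[37.5000 22.5000 27.5000]
After op 5 tick(10): ref=35.0000 raw=[52.5000 31.5000 38.5000]
After op 6 tick(8): ref=43.0000 raw=[64.5000 38.7000 47.3000]
After op 7 tick(1): ref=44.0000 raw=[66.0000 39.6000 48.4000]
Drift of clock 1 after op 7: 39.6000 - 44.0000 = -4.4000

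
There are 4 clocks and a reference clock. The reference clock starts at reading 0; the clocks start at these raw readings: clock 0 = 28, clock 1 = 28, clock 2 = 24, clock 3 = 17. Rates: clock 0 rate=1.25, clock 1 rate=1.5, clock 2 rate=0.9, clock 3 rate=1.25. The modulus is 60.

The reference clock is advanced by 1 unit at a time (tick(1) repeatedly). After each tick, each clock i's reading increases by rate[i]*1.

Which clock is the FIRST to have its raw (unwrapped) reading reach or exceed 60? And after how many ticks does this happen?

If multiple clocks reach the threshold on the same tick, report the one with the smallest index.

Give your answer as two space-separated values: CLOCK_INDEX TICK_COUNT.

Answer: 1 22

Derivation:
clock 0: start=28, rate=1.25, needs 60-28 = 32; ticks = ceil(32/1.25) = ceil(25.6000) = 26; reading at tick 26 = 28 + 1.25*26 = 60.5000
clock 1: start=28, rate=1.5, needs 60-28 = 32; ticks = ceil(32/1.5) = ceil(21.3333) = 22; reading at tick 22 = 28 + 1.5*22 = 61.0000
clock 2: start=24, rate=0.9, needs 60-24 = 36; ticks = ceil(36/0.9) = ceil(40.0000) = 40; reading at tick 40 = 24 + 0.9*40 = 60.0000
clock 3: start=17, rate=1.25, needs 60-17 = 43; ticks = ceil(43/1.25) = ceil(34.4000) = 35; reading at tick 35 = 17 + 1.25*35 = 60.7500
Minimum tick count = 22; winners = [1]; smallest index = 1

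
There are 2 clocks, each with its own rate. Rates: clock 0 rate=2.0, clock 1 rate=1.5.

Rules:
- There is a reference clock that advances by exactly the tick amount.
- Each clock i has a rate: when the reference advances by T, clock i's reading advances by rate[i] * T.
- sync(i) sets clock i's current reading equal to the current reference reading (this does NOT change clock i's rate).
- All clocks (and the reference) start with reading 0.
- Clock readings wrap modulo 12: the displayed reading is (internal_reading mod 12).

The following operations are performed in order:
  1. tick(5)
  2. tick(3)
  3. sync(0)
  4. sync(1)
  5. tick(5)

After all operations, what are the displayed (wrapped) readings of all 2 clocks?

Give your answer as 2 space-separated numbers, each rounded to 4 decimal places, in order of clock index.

After op 1 tick(5): ref=5.0000 raw=[10.0000 7.5000]
After op 2 tick(3): ref=8.0000 raw=[16.0000 12.0000]
After op 3 sync(0): ref=8.0000 raw=[8.0000 12.0000]
After op 4 sync(1): ref=8.0000 raw=[8.0000 8.0000]
After op 5 tick(5): ref=13.0000 raw=[18.0000 15.5000]
Wrap final raw readings (mod 12): 18.0000 mod 12 = 6.0000; 15.5000 mod 12 = 3.5000

Answer: 6.0000 3.5000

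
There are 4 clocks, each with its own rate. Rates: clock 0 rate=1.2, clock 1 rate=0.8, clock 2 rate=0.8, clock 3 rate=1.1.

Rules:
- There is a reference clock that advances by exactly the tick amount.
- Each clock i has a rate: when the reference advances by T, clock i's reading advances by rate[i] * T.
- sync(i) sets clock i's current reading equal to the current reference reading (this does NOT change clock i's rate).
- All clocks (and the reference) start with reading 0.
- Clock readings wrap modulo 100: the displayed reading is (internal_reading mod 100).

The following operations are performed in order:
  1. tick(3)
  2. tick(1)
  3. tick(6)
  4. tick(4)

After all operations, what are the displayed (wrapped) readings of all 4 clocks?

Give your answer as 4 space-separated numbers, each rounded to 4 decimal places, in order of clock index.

Answer: 16.8000 11.2000 11.2000 15.4000

Derivation:
After op 1 tick(3): ref=3.0000 raw=[3.6000 2.4000 2.4000 3.3000]
After op 2 tick(1): ref=4.0000 raw=[4.8000 3.2000 3.2000 4.4000]
After op 3 tick(6): ref=10.0000 raw=[12.0000 8.0000 8.0000 11.0000]
After op 4 tick(4): ref=14.0000 raw=[16.8000 11.2000 11.2000 15.4000]
Wrap final raw readings (mod 100): 16.8000 mod 100 = 16.8000; 11.2000 mod 100 = 11.2000; 11.2000 mod 100 = 11.2000; 15.4000 mod 100 = 15.4000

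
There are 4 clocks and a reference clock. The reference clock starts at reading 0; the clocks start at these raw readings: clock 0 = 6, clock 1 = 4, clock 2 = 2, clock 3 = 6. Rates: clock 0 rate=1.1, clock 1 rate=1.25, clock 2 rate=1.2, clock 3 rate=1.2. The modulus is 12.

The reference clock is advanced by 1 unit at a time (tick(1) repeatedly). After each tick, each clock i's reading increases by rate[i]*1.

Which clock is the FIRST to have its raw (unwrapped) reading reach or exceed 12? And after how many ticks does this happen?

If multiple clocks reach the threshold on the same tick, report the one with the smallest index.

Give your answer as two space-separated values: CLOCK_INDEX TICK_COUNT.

Answer: 3 5

Derivation:
clock 0: start=6, rate=1.1, needs 12-6 = 6; ticks = ceil(6/1.1) = ceil(5.4545) = 6; reading at tick 6 = 6 + 1.1*6 = 12.6000
clock 1: start=4, rate=1.25, needs 12-4 = 8; ticks = ceil(8/1.25) = ceil(6.4000) = 7; reading at tick 7 = 4 + 1.25*7 = 12.7500
clock 2: start=2, rate=1.2, needs 12-2 = 10; ticks = ceil(10/1.2) = ceil(8.3333) = 9; reading at tick 9 = 2 + 1.2*9 = 12.8000
clock 3: start=6, rate=1.2, needs 12-6 = 6; ticks = ceil(6/1.2) = ceil(5.0000) = 5; reading at tick 5 = 6 + 1.2*5 = 12.0000
Minimum tick count = 5; winners = [3]; smallest index = 3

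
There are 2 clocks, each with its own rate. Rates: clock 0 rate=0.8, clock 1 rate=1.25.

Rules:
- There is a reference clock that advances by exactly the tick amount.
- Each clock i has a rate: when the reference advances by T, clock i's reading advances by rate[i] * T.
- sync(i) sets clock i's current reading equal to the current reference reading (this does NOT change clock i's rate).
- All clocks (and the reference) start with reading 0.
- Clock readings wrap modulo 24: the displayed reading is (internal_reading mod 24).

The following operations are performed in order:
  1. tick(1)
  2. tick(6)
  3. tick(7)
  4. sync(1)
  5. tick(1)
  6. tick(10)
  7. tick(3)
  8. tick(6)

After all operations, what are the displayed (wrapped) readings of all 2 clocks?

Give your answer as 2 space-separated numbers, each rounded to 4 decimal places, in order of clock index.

Answer: 3.2000 15.0000

Derivation:
After op 1 tick(1): ref=1.0000 raw=[0.8000 1.2500]
After op 2 tick(6): ref=7.0000 raw=[5.6000 8.7500]
After op 3 tick(7): ref=14.0000 raw=[11.2000 17.5000]
After op 4 sync(1): ref=14.0000 raw=[11.2000 14.0000]
After op 5 tick(1): ref=15.0000 raw=[12.0000 15.2500]
After op 6 tick(10): ref=25.0000 raw=[20.0000 27.7500]
After op 7 tick(3): ref=28.0000 raw=[22.4000 31.5000]
After op 8 tick(6): ref=34.0000 raw=[27.2000 39.0000]
Wrap final raw readings (mod 24): 27.2000 mod 24 = 3.2000; 39.0000 mod 24 = 15.0000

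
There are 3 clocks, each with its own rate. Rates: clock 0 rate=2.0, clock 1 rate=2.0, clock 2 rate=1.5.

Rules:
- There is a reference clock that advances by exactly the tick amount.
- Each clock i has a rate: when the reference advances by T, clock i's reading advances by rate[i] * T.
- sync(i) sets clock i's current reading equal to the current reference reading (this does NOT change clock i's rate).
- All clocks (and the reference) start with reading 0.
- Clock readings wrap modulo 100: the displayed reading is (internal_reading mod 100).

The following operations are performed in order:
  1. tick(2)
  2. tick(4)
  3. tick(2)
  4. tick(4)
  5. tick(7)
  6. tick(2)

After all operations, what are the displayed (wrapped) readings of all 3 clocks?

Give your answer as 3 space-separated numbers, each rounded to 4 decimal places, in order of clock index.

Answer: 42.0000 42.0000 31.5000

Derivation:
After op 1 tick(2): ref=2.0000 raw=[4.0000 4.0000 3.0000]
After op 2 tick(4): ref=6.0000 raw=[12.0000 12.0000 9.0000]
After op 3 tick(2): ref=8.0000 raw=[16.0000 16.0000 12.0000]
After op 4 tick(4): ref=12.0000 raw=[24.0000 24.0000 18.0000]
After op 5 tick(7): ref=19.0000 raw=[38.0000 38.0000 28.5000]
After op 6 tick(2): ref=21.0000 raw=[42.0000 42.0000 31.5000]
Wrap final raw readings (mod 100): 42.0000 mod 100 = 42.0000; 42.0000 mod 100 = 42.0000; 31.5000 mod 100 = 31.5000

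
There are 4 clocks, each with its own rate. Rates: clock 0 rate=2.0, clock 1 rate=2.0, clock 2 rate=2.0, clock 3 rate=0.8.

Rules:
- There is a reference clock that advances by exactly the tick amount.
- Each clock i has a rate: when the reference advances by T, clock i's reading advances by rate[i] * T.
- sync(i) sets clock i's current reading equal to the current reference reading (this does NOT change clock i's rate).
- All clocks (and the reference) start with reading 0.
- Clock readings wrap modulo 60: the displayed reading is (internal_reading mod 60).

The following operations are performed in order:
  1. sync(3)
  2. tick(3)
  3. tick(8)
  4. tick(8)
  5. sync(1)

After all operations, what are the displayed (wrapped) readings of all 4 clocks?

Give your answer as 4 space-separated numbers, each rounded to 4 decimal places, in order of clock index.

Answer: 38.0000 19.0000 38.0000 15.2000

Derivation:
After op 1 sync(3): ref=0.0000 raw=[0.0000 0.0000 0.0000 0.0000]
After op 2 tick(3): ref=3.0000 raw=[6.0000 6.0000 6.0000 2.4000]
After op 3 tick(8): ref=11.0000 raw=[22.0000 22.0000 22.0000 8.8000]
After op 4 tick(8): ref=19.0000 raw=[38.0000 38.0000 38.0000 15.2000]
After op 5 sync(1): ref=19.0000 raw=[38.0000 19.0000 38.0000 15.2000]
Wrap final raw readings (mod 60): 38.0000 mod 60 = 38.0000; 19.0000 mod 60 = 19.0000; 38.0000 mod 60 = 38.0000; 15.2000 mod 60 = 15.2000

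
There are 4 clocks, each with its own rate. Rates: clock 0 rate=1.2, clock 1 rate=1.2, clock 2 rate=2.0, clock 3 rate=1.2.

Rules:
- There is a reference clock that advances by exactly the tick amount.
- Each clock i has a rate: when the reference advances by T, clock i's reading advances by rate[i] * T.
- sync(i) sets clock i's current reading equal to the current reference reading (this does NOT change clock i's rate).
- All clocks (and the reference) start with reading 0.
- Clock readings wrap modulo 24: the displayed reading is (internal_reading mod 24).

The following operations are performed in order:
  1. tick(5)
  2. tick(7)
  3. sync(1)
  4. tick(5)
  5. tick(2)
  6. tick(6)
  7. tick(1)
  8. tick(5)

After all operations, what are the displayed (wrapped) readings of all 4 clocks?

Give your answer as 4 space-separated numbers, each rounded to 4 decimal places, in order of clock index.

Answer: 13.2000 10.8000 14.0000 13.2000

Derivation:
After op 1 tick(5): ref=5.0000 raw=[6.0000 6.0000 10.0000 6.0000]
After op 2 tick(7): ref=12.0000 raw=[14.4000 14.4000 24.0000 14.4000]
After op 3 sync(1): ref=12.0000 raw=[14.4000 12.0000 24.0000 14.4000]
After op 4 tick(5): ref=17.0000 raw=[20.4000 18.0000 34.0000 20.4000]
After op 5 tick(2): ref=19.0000 raw=[22.8000 20.4000 38.0000 22.8000]
After op 6 tick(6): ref=25.0000 raw=[30.0000 27.6000 50.0000 30.0000]
After op 7 tick(1): ref=26.0000 raw=[31.2000 28.8000 52.0000 31.2000]
After op 8 tick(5): ref=31.0000 raw=[37.2000 34.8000 62.0000 37.2000]
Wrap final raw readings (mod 24): 37.2000 mod 24 = 13.2000; 34.8000 mod 24 = 10.8000; 62.0000 mod 24 = 14.0000; 37.2000 mod 24 = 13.2000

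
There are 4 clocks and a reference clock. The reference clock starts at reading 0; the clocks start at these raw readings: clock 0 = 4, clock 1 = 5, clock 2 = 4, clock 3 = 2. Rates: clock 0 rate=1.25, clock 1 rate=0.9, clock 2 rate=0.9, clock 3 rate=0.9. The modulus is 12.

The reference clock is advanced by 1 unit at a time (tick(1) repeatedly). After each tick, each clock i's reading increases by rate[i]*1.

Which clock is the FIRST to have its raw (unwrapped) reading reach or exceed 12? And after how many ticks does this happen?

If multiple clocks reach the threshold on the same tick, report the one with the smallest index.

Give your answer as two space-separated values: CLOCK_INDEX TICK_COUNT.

Answer: 0 7

Derivation:
clock 0: start=4, rate=1.25, needs 12-4 = 8; ticks = ceil(8/1.25) = ceil(6.4000) = 7; reading at tick 7 = 4 + 1.25*7 = 12.7500
clock 1: start=5, rate=0.9, needs 12-5 = 7; ticks = ceil(7/0.9) = ceil(7.7778) = 8; reading at tick 8 = 5 + 0.9*8 = 12.2000
clock 2: start=4, rate=0.9, needs 12-4 = 8; ticks = ceil(8/0.9) = ceil(8.8889) = 9; reading at tick 9 = 4 + 0.9*9 = 12.1000
clock 3: start=2, rate=0.9, needs 12-2 = 10; ticks = ceil(10/0.9) = ceil(11.1111) = 12; reading at tick 12 = 2 + 0.9*12 = 12.8000
Minimum tick count = 7; winners = [0]; smallest index = 0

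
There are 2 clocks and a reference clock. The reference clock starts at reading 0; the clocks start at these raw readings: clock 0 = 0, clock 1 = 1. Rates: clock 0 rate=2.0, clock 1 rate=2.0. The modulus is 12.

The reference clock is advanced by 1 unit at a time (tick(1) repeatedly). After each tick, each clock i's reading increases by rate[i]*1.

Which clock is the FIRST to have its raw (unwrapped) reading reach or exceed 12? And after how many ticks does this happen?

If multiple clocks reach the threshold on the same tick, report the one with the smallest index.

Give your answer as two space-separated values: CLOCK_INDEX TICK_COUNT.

clock 0: start=0, rate=2.0, needs 12-0 = 12; ticks = ceil(12/2.0) = ceil(6.0000) = 6; reading at tick 6 = 0 + 2.0*6 = 12.0000
clock 1: start=1, rate=2.0, needs 12-1 = 11; ticks = ceil(11/2.0) = ceil(5.5000) = 6; reading at tick 6 = 1 + 2.0*6 = 13.0000
Minimum tick count = 6; winners = [0, 1]; smallest index = 0

Answer: 0 6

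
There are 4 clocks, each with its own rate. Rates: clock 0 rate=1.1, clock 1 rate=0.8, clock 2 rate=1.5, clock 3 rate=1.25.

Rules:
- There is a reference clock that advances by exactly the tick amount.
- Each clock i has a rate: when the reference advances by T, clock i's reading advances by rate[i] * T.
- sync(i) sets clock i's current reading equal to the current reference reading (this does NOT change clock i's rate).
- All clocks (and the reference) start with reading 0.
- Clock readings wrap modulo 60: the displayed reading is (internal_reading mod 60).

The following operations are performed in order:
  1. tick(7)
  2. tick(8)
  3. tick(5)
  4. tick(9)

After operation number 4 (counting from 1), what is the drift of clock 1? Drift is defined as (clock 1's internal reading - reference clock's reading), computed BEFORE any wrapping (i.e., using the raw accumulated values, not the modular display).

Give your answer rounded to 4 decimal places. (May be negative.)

After op 1 tick(7): ref=7.0000 raw=[7.7000 5.6000 10.5000 8.7500]
After op 2 tick(8): ref=15.0000 raw=[16.5000 12.0000 22.5000 18.7500]
After op 3 tick(5): ref=20.0000 raw=[22.0000 16.0000 30.0000 25.0000]
After op 4 tick(9): ref=29.0000 raw=[31.9000 23.2000 43.5000 36.2500]
Drift of clock 1 after op 4: 23.2000 - 29.0000 = -5.8000

Answer: -5.8000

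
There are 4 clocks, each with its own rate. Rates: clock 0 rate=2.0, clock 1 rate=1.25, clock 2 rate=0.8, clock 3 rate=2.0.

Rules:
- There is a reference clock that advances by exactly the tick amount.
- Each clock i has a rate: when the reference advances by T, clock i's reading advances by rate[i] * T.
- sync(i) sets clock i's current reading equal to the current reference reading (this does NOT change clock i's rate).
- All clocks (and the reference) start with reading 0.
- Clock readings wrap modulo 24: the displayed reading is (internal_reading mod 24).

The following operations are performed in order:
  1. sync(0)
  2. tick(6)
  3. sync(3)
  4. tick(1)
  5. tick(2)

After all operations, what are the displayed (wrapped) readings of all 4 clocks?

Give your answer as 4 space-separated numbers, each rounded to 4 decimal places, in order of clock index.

After op 1 sync(0): ref=0.0000 raw=[0.0000 0.0000 0.0000 0.0000]
After op 2 tick(6): ref=6.0000 raw=[12.0000 7.5000 4.8000 12.0000]
After op 3 sync(3): ref=6.0000 raw=[12.0000 7.5000 4.8000 6.0000]
After op 4 tick(1): ref=7.0000 raw=[14.0000 8.7500 5.6000 8.0000]
After op 5 tick(2): ref=9.0000 raw=[18.0000 11.2500 7.2000 12.0000]
Wrap final raw readings (mod 24): 18.0000 mod 24 = 18.0000; 11.2500 mod 24 = 11.2500; 7.2000 mod 24 = 7.2000; 12.0000 mod 24 = 12.0000

Answer: 18.0000 11.2500 7.2000 12.0000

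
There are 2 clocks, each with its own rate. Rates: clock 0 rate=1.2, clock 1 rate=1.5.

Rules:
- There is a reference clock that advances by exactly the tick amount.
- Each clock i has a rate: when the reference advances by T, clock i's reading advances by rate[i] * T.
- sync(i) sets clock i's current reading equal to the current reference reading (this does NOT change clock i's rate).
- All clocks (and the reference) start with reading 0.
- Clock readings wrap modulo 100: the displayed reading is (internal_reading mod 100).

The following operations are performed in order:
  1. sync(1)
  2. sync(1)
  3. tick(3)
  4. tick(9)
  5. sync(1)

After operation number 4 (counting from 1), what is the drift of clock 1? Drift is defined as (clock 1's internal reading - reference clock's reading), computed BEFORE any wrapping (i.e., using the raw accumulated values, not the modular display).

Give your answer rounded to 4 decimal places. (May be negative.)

Answer: 6.0000

Derivation:
After op 1 sync(1): ref=0.0000 raw=[0.0000 0.0000]
After op 2 sync(1): ref=0.0000 raw=[0.0000 0.0000]
After op 3 tick(3): ref=3.0000 raw=[3.6000 4.5000]
After op 4 tick(9): ref=12.0000 raw=[14.4000 18.0000]
Drift of clock 1 after op 4: 18.0000 - 12.0000 = 6.0000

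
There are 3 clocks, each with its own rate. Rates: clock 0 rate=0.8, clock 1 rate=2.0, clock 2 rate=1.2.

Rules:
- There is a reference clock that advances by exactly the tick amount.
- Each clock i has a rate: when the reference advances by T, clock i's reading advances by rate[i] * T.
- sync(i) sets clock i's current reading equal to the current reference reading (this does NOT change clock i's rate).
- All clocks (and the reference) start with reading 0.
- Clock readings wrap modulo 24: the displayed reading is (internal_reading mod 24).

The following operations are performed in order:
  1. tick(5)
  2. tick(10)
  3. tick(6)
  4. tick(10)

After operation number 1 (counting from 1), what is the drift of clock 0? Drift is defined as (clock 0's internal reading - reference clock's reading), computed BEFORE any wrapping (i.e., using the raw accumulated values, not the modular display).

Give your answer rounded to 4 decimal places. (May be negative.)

After op 1 tick(5): ref=5.0000 raw=[4.0000 10.0000 6.0000]
Drift of clock 0 after op 1: 4.0000 - 5.0000 = -1.0000

Answer: -1.0000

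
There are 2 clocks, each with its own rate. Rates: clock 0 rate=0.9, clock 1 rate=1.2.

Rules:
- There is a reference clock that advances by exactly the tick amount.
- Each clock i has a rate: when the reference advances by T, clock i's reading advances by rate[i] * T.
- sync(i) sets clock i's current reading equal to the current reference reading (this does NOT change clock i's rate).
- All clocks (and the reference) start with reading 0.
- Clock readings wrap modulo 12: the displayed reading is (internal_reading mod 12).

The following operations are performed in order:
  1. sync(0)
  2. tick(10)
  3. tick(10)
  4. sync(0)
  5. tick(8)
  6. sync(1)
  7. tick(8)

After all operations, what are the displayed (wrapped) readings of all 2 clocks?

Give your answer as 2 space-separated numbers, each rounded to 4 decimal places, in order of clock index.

After op 1 sync(0): ref=0.0000 raw=[0.0000 0.0000]
After op 2 tick(10): ref=10.0000 raw=[9.0000 12.0000]
After op 3 tick(10): ref=20.0000 raw=[18.0000 24.0000]
After op 4 sync(0): ref=20.0000 raw=[20.0000 24.0000]
After op 5 tick(8): ref=28.0000 raw=[27.2000 33.6000]
After op 6 sync(1): ref=28.0000 raw=[27.2000 28.0000]
After op 7 tick(8): ref=36.0000 raw=[34.4000 37.6000]
Wrap final raw readings (mod 12): 34.4000 mod 12 = 10.4000; 37.6000 mod 12 = 1.6000

Answer: 10.4000 1.6000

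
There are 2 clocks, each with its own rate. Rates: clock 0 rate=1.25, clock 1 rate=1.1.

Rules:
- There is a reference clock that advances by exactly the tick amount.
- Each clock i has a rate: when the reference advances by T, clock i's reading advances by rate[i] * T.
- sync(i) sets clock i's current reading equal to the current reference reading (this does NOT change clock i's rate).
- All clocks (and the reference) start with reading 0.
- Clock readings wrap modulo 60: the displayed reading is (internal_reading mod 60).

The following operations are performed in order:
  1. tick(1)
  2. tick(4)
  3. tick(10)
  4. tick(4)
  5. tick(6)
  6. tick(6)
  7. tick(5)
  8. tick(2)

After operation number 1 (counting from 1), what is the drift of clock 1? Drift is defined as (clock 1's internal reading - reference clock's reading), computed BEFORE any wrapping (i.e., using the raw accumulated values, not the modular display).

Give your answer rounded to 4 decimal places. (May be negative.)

After op 1 tick(1): ref=1.0000 raw=[1.2500 1.1000]
Drift of clock 1 after op 1: 1.1000 - 1.0000 = 0.1000

Answer: 0.1000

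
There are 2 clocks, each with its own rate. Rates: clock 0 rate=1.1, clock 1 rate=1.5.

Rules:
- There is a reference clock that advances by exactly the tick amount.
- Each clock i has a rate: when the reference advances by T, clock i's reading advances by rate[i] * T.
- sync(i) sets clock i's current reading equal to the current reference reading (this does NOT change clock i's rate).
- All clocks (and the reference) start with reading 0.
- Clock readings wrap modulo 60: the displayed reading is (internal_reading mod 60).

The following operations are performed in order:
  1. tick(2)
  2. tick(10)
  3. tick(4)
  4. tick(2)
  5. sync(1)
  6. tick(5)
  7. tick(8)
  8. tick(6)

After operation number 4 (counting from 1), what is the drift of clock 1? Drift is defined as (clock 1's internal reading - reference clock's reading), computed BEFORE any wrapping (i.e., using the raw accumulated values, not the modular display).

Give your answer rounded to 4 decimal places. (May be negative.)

Answer: 9.0000

Derivation:
After op 1 tick(2): ref=2.0000 raw=[2.2000 3.0000]
After op 2 tick(10): ref=12.0000 raw=[13.2000 18.0000]
After op 3 tick(4): ref=16.0000 raw=[17.6000 24.0000]
After op 4 tick(2): ref=18.0000 raw=[19.8000 27.0000]
Drift of clock 1 after op 4: 27.0000 - 18.0000 = 9.0000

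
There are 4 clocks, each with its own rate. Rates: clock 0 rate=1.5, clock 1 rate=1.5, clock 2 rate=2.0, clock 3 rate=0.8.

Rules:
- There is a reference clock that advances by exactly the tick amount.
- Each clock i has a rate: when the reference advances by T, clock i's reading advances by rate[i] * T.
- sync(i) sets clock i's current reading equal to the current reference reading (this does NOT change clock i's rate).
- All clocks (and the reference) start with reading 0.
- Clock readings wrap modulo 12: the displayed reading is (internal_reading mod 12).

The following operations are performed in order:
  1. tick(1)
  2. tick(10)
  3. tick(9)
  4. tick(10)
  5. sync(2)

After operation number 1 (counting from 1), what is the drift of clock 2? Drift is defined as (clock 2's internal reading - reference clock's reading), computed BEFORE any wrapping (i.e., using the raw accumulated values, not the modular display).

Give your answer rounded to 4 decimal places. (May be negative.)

Answer: 1.0000

Derivation:
After op 1 tick(1): ref=1.0000 raw=[1.5000 1.5000 2.0000 0.8000]
Drift of clock 2 after op 1: 2.0000 - 1.0000 = 1.0000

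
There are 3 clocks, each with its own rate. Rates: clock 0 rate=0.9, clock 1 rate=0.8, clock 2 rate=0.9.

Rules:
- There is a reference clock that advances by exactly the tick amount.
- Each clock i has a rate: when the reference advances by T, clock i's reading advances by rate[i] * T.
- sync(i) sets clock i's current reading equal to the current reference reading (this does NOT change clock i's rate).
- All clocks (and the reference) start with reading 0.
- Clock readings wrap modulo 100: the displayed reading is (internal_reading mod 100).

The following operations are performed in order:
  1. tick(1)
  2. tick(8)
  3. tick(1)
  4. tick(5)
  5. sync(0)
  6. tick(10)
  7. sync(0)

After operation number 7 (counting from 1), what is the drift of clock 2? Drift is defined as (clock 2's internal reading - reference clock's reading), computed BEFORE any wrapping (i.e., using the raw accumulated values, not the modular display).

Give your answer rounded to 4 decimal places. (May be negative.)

After op 1 tick(1): ref=1.0000 raw=[0.9000 0.8000 0.9000]
After op 2 tick(8): ref=9.0000 raw=[8.1000 7.2000 8.1000]
After op 3 tick(1): ref=10.0000 raw=[9.0000 8.0000 9.0000]
After op 4 tick(5): ref=15.0000 raw=[13.5000 12.0000 13.5000]
After op 5 sync(0): ref=15.0000 raw=[15.0000 12.0000 13.5000]
After op 6 tick(10): ref=25.0000 raw=[24.0000 20.0000 22.5000]
After op 7 sync(0): ref=25.0000 raw=[25.0000 20.0000 22.5000]
Drift of clock 2 after op 7: 22.5000 - 25.0000 = -2.5000

Answer: -2.5000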